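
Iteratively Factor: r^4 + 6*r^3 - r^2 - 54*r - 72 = (r - 3)*(r^3 + 9*r^2 + 26*r + 24) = (r - 3)*(r + 2)*(r^2 + 7*r + 12) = (r - 3)*(r + 2)*(r + 4)*(r + 3)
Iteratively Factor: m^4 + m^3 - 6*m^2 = (m + 3)*(m^3 - 2*m^2) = m*(m + 3)*(m^2 - 2*m) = m*(m - 2)*(m + 3)*(m)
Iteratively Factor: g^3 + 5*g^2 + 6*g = (g + 3)*(g^2 + 2*g) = (g + 2)*(g + 3)*(g)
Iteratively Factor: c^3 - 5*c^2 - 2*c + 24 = (c - 3)*(c^2 - 2*c - 8) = (c - 4)*(c - 3)*(c + 2)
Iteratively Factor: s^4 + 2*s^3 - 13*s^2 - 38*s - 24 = (s - 4)*(s^3 + 6*s^2 + 11*s + 6) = (s - 4)*(s + 2)*(s^2 + 4*s + 3) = (s - 4)*(s + 1)*(s + 2)*(s + 3)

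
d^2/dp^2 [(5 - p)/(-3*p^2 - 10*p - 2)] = 2*((5 - 9*p)*(3*p^2 + 10*p + 2) + 4*(p - 5)*(3*p + 5)^2)/(3*p^2 + 10*p + 2)^3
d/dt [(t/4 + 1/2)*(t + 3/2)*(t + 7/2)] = 3*t^2/4 + 7*t/2 + 61/16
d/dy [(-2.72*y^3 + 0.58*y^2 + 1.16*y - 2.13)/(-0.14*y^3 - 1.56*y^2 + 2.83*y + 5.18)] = (4.3244*y^4 - 15.0704*y^3 - 39.7124*y^2 - 0.636800000000001*y + 12.0367)/(0.0196*y^6 + 0.4368*y^5 + 1.6412*y^4 - 10.28*y^3 - 8.1527*y^2 + 29.3188*y + 26.8324)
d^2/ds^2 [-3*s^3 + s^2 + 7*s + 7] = 2 - 18*s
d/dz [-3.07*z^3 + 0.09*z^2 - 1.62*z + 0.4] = -9.21*z^2 + 0.18*z - 1.62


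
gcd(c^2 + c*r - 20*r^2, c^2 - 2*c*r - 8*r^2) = -c + 4*r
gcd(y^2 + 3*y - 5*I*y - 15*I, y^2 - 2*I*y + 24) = 1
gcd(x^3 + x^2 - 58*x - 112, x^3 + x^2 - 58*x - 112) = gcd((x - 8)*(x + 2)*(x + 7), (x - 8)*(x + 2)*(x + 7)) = x^3 + x^2 - 58*x - 112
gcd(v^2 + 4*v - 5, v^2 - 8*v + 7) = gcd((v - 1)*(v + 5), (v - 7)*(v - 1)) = v - 1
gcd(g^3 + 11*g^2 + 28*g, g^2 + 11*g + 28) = g^2 + 11*g + 28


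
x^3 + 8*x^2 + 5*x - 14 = (x - 1)*(x + 2)*(x + 7)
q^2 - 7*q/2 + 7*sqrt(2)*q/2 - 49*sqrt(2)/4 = (q - 7/2)*(q + 7*sqrt(2)/2)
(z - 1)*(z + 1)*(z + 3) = z^3 + 3*z^2 - z - 3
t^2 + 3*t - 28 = (t - 4)*(t + 7)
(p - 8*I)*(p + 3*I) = p^2 - 5*I*p + 24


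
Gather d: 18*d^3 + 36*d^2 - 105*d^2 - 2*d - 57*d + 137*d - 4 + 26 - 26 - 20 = 18*d^3 - 69*d^2 + 78*d - 24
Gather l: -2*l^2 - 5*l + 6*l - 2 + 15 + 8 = -2*l^2 + l + 21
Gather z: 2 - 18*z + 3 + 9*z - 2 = 3 - 9*z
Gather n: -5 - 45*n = -45*n - 5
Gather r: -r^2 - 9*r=-r^2 - 9*r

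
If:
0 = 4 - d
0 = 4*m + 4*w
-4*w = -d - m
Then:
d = 4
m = -4/5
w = 4/5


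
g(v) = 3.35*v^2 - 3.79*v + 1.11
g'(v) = 6.7*v - 3.79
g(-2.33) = 28.13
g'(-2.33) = -19.40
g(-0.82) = 6.47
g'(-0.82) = -9.28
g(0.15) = 0.62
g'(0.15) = -2.78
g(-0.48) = 3.70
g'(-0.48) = -7.01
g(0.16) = 0.59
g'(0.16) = -2.72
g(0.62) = 0.05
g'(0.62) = 0.36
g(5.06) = 67.70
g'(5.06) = 30.11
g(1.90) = 6.00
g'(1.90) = 8.94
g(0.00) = 1.11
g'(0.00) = -3.79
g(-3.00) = 42.63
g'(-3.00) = -23.89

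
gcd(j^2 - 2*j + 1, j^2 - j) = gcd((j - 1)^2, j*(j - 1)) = j - 1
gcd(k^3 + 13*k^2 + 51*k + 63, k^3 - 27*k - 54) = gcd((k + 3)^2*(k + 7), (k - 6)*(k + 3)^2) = k^2 + 6*k + 9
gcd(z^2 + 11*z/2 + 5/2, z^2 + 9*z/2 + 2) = z + 1/2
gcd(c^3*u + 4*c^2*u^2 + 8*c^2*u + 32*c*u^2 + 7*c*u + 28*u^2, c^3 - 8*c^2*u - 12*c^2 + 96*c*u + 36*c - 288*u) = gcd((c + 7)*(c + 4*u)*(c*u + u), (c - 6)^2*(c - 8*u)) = 1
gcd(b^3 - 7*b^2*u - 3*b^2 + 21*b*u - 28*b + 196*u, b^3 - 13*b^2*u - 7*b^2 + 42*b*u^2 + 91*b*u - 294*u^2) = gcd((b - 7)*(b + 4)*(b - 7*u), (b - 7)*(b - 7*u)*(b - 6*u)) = -b^2 + 7*b*u + 7*b - 49*u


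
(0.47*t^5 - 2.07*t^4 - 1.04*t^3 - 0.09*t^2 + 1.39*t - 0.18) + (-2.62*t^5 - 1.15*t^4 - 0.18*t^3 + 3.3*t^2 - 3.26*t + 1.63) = -2.15*t^5 - 3.22*t^4 - 1.22*t^3 + 3.21*t^2 - 1.87*t + 1.45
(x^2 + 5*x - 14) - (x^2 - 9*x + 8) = 14*x - 22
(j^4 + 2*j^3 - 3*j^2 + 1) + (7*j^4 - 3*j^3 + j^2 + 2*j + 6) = 8*j^4 - j^3 - 2*j^2 + 2*j + 7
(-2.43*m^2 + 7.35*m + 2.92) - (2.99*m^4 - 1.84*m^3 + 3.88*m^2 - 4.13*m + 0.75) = -2.99*m^4 + 1.84*m^3 - 6.31*m^2 + 11.48*m + 2.17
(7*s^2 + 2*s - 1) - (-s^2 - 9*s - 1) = 8*s^2 + 11*s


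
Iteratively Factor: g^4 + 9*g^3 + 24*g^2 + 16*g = (g)*(g^3 + 9*g^2 + 24*g + 16) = g*(g + 4)*(g^2 + 5*g + 4) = g*(g + 4)^2*(g + 1)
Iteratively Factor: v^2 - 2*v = (v - 2)*(v)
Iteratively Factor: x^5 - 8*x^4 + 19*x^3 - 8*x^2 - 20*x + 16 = (x - 1)*(x^4 - 7*x^3 + 12*x^2 + 4*x - 16) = (x - 2)*(x - 1)*(x^3 - 5*x^2 + 2*x + 8) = (x - 2)*(x - 1)*(x + 1)*(x^2 - 6*x + 8) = (x - 2)^2*(x - 1)*(x + 1)*(x - 4)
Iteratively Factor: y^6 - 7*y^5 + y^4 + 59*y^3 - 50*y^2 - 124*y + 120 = (y + 2)*(y^5 - 9*y^4 + 19*y^3 + 21*y^2 - 92*y + 60) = (y - 2)*(y + 2)*(y^4 - 7*y^3 + 5*y^2 + 31*y - 30) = (y - 3)*(y - 2)*(y + 2)*(y^3 - 4*y^2 - 7*y + 10) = (y - 3)*(y - 2)*(y + 2)^2*(y^2 - 6*y + 5) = (y - 3)*(y - 2)*(y - 1)*(y + 2)^2*(y - 5)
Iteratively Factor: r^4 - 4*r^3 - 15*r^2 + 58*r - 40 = (r - 1)*(r^3 - 3*r^2 - 18*r + 40) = (r - 5)*(r - 1)*(r^2 + 2*r - 8) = (r - 5)*(r - 2)*(r - 1)*(r + 4)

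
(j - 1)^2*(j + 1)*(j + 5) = j^4 + 4*j^3 - 6*j^2 - 4*j + 5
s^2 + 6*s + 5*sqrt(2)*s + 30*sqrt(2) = (s + 6)*(s + 5*sqrt(2))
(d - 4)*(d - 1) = d^2 - 5*d + 4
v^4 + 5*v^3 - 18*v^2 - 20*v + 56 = (v - 2)^2*(v + 2)*(v + 7)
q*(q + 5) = q^2 + 5*q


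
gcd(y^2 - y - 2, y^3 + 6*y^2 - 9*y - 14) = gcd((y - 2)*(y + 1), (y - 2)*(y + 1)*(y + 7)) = y^2 - y - 2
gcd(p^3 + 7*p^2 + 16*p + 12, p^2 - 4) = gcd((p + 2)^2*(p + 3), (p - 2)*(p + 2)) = p + 2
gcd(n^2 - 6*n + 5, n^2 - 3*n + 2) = n - 1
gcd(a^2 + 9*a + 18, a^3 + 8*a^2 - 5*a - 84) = 1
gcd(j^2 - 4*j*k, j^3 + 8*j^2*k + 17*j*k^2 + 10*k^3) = 1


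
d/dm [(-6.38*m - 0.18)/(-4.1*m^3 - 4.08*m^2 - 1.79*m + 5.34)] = (26.158*m^3 + 26.0304*m^2 + 11.4202*m - (6.38*m + 0.18)*(12.3*m^2 + 8.16*m + 1.79) - 34.0692)/(4.1*m^3 + 4.08*m^2 + 1.79*m - 5.34)^2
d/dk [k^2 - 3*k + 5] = 2*k - 3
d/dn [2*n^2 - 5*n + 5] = 4*n - 5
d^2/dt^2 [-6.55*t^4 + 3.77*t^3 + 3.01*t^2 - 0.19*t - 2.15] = -78.6*t^2 + 22.62*t + 6.02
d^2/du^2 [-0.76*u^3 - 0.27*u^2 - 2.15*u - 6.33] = -4.56*u - 0.54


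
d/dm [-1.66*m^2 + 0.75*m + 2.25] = 0.75 - 3.32*m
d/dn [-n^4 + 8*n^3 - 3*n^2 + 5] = 2*n*(-2*n^2 + 12*n - 3)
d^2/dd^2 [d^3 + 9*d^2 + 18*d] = 6*d + 18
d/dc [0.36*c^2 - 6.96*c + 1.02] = 0.72*c - 6.96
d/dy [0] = 0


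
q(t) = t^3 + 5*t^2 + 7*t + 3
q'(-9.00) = 160.00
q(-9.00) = -384.00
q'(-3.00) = 4.00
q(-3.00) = 0.00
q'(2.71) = 56.13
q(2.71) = 78.59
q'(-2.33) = -0.01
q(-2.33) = 1.19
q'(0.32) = 10.51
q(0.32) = 5.78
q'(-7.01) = 84.32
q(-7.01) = -144.84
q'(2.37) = 47.55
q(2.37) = 60.99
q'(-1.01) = -0.04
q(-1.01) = 0.00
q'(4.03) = 96.02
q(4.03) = 177.87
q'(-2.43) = 0.41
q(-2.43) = 1.17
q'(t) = 3*t^2 + 10*t + 7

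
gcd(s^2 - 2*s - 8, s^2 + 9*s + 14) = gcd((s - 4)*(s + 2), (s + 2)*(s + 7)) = s + 2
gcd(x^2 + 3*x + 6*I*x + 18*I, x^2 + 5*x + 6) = x + 3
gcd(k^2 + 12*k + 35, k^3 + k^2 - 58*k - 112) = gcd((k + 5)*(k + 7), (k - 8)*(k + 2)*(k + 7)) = k + 7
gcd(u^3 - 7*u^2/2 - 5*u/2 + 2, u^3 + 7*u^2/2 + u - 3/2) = u^2 + u/2 - 1/2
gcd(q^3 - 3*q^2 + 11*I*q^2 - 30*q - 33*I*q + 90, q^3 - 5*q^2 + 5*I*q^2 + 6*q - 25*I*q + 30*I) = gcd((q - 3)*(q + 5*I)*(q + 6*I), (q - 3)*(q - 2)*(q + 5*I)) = q^2 + q*(-3 + 5*I) - 15*I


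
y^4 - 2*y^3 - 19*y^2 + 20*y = y*(y - 5)*(y - 1)*(y + 4)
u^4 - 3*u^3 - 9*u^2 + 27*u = u*(u - 3)^2*(u + 3)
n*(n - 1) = n^2 - n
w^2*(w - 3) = w^3 - 3*w^2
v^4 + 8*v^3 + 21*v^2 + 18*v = v*(v + 2)*(v + 3)^2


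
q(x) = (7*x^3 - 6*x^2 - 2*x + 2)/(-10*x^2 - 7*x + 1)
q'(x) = (20*x + 7)*(7*x^3 - 6*x^2 - 2*x + 2)/(-10*x^2 - 7*x + 1)^2 + (21*x^2 - 12*x - 2)/(-10*x^2 - 7*x + 1) = (-70*x^4 - 98*x^3 + 43*x^2 + 28*x + 12)/(100*x^4 + 140*x^3 + 29*x^2 - 14*x + 1)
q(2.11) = -0.63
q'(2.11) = -0.60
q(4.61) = -2.26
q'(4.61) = -0.68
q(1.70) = -0.39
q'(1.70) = -0.56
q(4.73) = -2.34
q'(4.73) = -0.68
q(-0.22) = 1.01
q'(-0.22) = 2.08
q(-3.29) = 3.63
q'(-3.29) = -0.61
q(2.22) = -0.70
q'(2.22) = -0.61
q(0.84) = -0.02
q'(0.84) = -0.19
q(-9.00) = 7.47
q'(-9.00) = -0.69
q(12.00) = -7.36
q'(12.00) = -0.70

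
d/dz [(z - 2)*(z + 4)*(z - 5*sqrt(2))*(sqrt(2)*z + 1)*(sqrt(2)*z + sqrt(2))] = 10*z^4 - 36*sqrt(2)*z^3 + 24*z^3 - 81*sqrt(2)*z^2 - 66*z^2 - 92*z + 108*sqrt(2)*z + 60 + 72*sqrt(2)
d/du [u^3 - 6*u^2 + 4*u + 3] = 3*u^2 - 12*u + 4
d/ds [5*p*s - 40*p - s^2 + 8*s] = 5*p - 2*s + 8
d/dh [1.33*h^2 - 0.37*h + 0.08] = 2.66*h - 0.37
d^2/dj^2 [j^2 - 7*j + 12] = 2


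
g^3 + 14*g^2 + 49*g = g*(g + 7)^2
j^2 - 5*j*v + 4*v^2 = (j - 4*v)*(j - v)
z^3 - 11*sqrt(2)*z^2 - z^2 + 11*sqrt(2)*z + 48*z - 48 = (z - 1)*(z - 8*sqrt(2))*(z - 3*sqrt(2))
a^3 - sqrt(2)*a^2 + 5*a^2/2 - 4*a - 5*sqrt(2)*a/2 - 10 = (a + 5/2)*(a - 2*sqrt(2))*(a + sqrt(2))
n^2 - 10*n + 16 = (n - 8)*(n - 2)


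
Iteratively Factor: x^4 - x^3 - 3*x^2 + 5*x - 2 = (x - 1)*(x^3 - 3*x + 2) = (x - 1)^2*(x^2 + x - 2) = (x - 1)^3*(x + 2)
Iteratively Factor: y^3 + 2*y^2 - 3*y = (y + 3)*(y^2 - y) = (y - 1)*(y + 3)*(y)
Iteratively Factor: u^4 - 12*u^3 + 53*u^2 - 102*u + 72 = (u - 2)*(u^3 - 10*u^2 + 33*u - 36) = (u - 3)*(u - 2)*(u^2 - 7*u + 12) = (u - 3)^2*(u - 2)*(u - 4)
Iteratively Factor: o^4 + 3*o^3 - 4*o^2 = (o)*(o^3 + 3*o^2 - 4*o) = o*(o - 1)*(o^2 + 4*o) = o^2*(o - 1)*(o + 4)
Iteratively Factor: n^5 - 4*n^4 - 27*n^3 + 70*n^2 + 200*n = (n + 4)*(n^4 - 8*n^3 + 5*n^2 + 50*n) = n*(n + 4)*(n^3 - 8*n^2 + 5*n + 50) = n*(n - 5)*(n + 4)*(n^2 - 3*n - 10) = n*(n - 5)^2*(n + 4)*(n + 2)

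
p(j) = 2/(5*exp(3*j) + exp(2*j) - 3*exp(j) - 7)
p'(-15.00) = 0.00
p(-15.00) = -0.29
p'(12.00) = 0.00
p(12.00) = 0.00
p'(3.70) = -0.00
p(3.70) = 0.00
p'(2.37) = -0.00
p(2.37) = 0.00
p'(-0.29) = -0.24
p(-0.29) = -0.30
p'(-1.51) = 0.01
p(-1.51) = -0.26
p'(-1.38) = 0.01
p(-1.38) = -0.26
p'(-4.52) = 0.00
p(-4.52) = -0.28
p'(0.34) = -3.86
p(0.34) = 0.43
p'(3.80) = -0.00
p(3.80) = 0.00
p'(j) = 2*(-15*exp(3*j) - 2*exp(2*j) + 3*exp(j))/(5*exp(3*j) + exp(2*j) - 3*exp(j) - 7)^2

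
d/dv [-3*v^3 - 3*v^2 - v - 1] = -9*v^2 - 6*v - 1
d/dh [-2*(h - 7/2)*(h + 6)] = -4*h - 5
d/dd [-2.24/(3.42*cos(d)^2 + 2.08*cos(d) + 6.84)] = -(15.3216*cos(d) + 4.6592)*sin(d)/(3.42*cos(d)^2 + 2.08*cos(d) + 6.84)^2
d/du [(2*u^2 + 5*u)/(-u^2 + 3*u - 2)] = (11*u^2 - 8*u - 10)/(u^4 - 6*u^3 + 13*u^2 - 12*u + 4)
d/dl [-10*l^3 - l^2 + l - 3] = -30*l^2 - 2*l + 1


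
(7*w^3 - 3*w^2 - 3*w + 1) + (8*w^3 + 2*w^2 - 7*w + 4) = 15*w^3 - w^2 - 10*w + 5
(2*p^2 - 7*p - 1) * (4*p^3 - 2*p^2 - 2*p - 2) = 8*p^5 - 32*p^4 + 6*p^3 + 12*p^2 + 16*p + 2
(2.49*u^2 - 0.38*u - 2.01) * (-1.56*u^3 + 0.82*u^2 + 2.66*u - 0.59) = -3.8844*u^5 + 2.6346*u^4 + 9.4474*u^3 - 4.1281*u^2 - 5.1224*u + 1.1859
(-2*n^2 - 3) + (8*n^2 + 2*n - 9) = 6*n^2 + 2*n - 12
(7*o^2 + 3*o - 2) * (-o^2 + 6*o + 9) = -7*o^4 + 39*o^3 + 83*o^2 + 15*o - 18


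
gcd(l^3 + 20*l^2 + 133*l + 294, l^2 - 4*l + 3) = 1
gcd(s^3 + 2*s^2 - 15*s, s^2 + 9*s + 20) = s + 5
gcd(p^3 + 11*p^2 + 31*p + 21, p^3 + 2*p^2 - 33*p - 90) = p + 3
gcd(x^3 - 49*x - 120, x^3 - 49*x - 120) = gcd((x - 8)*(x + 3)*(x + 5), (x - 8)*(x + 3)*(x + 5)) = x^3 - 49*x - 120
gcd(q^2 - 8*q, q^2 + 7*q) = q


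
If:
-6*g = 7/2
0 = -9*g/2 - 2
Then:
No Solution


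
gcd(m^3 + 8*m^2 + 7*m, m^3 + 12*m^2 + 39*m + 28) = m^2 + 8*m + 7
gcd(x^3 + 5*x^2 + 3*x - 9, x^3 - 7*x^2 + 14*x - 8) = x - 1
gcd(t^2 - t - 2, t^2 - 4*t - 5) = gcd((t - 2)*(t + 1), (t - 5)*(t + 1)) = t + 1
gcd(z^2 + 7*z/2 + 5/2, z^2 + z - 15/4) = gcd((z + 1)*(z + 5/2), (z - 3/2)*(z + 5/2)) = z + 5/2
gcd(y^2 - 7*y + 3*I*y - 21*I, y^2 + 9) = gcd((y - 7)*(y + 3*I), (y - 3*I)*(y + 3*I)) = y + 3*I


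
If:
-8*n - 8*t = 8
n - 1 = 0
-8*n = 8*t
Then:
No Solution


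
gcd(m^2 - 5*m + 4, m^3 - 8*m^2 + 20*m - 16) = m - 4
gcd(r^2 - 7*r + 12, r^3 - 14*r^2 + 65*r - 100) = r - 4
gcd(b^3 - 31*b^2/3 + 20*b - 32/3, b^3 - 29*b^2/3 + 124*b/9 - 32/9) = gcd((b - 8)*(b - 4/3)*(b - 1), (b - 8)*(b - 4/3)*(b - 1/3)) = b^2 - 28*b/3 + 32/3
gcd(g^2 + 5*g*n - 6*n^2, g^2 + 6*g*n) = g + 6*n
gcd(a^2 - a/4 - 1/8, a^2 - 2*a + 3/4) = a - 1/2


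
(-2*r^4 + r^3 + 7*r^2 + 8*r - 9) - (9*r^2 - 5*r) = -2*r^4 + r^3 - 2*r^2 + 13*r - 9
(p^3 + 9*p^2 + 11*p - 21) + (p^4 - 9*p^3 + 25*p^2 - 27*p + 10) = p^4 - 8*p^3 + 34*p^2 - 16*p - 11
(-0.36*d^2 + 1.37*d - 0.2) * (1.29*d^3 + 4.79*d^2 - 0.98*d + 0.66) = -0.4644*d^5 + 0.0429000000000002*d^4 + 6.6571*d^3 - 2.5382*d^2 + 1.1002*d - 0.132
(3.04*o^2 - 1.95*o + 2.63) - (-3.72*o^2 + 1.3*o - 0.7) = 6.76*o^2 - 3.25*o + 3.33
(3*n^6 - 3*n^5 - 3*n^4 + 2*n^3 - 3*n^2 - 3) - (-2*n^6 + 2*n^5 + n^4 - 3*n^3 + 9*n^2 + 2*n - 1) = 5*n^6 - 5*n^5 - 4*n^4 + 5*n^3 - 12*n^2 - 2*n - 2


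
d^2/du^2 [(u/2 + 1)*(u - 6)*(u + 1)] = 3*u - 3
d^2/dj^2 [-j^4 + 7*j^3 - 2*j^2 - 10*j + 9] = -12*j^2 + 42*j - 4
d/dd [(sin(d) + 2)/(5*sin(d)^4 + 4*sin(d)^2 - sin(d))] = (-15*sin(d)^4 - 40*sin(d)^3 - 4*sin(d)^2 - 16*sin(d) + 2)*cos(d)/((5*sin(d)^3 + 4*sin(d) - 1)^2*sin(d)^2)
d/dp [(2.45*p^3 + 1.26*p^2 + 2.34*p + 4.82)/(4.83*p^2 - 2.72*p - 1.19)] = (11.8335*p^4 - 13.328*p^3 - 23.4759*p^2 - 49.56*p + 10.3258)/(23.3289*p^4 - 26.2752*p^3 - 4.097*p^2 + 6.4736*p + 1.4161)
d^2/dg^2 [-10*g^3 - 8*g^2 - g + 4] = -60*g - 16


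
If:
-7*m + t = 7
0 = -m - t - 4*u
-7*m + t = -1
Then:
No Solution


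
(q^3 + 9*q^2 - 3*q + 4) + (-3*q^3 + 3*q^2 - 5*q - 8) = -2*q^3 + 12*q^2 - 8*q - 4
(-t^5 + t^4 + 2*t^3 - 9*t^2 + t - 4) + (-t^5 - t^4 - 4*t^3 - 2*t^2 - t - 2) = -2*t^5 - 2*t^3 - 11*t^2 - 6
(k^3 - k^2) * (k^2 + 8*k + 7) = k^5 + 7*k^4 - k^3 - 7*k^2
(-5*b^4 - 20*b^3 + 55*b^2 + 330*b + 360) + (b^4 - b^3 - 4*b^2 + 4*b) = -4*b^4 - 21*b^3 + 51*b^2 + 334*b + 360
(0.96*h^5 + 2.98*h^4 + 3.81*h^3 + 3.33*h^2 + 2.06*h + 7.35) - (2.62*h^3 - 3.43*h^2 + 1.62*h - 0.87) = 0.96*h^5 + 2.98*h^4 + 1.19*h^3 + 6.76*h^2 + 0.44*h + 8.22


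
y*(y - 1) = y^2 - y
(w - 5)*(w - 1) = w^2 - 6*w + 5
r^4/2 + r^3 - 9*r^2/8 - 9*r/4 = r*(r/2 + 1)*(r - 3/2)*(r + 3/2)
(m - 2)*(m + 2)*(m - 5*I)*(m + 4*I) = m^4 - I*m^3 + 16*m^2 + 4*I*m - 80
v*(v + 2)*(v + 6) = v^3 + 8*v^2 + 12*v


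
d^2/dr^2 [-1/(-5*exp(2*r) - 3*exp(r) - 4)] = (2*(10*exp(r) + 3)^2*exp(r) - (20*exp(r) + 3)*(5*exp(2*r) + 3*exp(r) + 4))*exp(r)/(5*exp(2*r) + 3*exp(r) + 4)^3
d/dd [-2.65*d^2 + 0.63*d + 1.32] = 0.63 - 5.3*d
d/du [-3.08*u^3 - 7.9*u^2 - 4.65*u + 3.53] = -9.24*u^2 - 15.8*u - 4.65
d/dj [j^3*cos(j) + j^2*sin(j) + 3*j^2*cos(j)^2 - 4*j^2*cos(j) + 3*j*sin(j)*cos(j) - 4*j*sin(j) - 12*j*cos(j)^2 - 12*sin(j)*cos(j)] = -j^3*sin(j) - 3*j^2*sin(2*j) + 4*sqrt(2)*j^2*sin(j + pi/4) + 2*j*sin(j) + 12*j*sin(2*j) - 12*j*cos(j) + 6*j*cos(2*j) + 3*j - 4*sin(j) + 3*sin(2*j)/2 - 18*cos(2*j) - 6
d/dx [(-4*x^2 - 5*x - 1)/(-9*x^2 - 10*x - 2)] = x*(-5*x - 2)/(81*x^4 + 180*x^3 + 136*x^2 + 40*x + 4)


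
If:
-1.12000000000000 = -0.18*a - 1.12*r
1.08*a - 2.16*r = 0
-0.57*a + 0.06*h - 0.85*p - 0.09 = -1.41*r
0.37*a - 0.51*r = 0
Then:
No Solution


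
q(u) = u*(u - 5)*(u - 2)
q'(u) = u*(u - 5) + u*(u - 2) + (u - 5)*(u - 2)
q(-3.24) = -139.90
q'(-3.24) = 86.85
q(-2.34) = -74.54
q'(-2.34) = 59.19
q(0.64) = 3.79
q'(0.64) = 2.27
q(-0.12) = -1.30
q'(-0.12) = 11.72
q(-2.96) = -116.87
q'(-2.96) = 77.72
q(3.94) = -8.10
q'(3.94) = 1.41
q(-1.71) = -42.57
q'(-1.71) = 42.71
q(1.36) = 3.17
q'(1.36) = -3.49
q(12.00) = 840.00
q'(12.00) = 274.00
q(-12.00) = -2856.00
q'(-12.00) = 610.00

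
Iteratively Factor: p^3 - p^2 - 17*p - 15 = (p + 3)*(p^2 - 4*p - 5) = (p - 5)*(p + 3)*(p + 1)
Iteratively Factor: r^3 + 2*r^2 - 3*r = (r + 3)*(r^2 - r) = (r - 1)*(r + 3)*(r)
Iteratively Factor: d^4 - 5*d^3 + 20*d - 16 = (d + 2)*(d^3 - 7*d^2 + 14*d - 8) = (d - 1)*(d + 2)*(d^2 - 6*d + 8) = (d - 2)*(d - 1)*(d + 2)*(d - 4)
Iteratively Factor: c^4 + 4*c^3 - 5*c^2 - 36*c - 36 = (c + 3)*(c^3 + c^2 - 8*c - 12) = (c - 3)*(c + 3)*(c^2 + 4*c + 4) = (c - 3)*(c + 2)*(c + 3)*(c + 2)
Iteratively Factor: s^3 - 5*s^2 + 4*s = (s - 1)*(s^2 - 4*s) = (s - 4)*(s - 1)*(s)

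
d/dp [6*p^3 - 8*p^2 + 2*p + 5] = 18*p^2 - 16*p + 2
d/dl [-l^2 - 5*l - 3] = -2*l - 5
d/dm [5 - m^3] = -3*m^2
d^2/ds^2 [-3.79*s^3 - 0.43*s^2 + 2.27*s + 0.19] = -22.74*s - 0.86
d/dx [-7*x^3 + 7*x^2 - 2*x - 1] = -21*x^2 + 14*x - 2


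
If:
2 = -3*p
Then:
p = -2/3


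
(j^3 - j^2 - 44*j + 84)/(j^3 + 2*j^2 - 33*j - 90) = (j^2 + 5*j - 14)/(j^2 + 8*j + 15)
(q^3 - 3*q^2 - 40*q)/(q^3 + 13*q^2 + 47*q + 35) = q*(q - 8)/(q^2 + 8*q + 7)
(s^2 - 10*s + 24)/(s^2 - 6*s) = (s - 4)/s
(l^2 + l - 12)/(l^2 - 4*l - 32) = (l - 3)/(l - 8)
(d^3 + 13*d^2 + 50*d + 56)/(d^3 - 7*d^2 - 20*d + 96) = (d^2 + 9*d + 14)/(d^2 - 11*d + 24)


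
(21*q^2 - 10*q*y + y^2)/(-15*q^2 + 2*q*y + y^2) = (-7*q + y)/(5*q + y)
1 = 1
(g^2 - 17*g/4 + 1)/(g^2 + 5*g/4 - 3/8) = 2*(g - 4)/(2*g + 3)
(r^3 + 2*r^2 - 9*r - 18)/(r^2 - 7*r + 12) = (r^2 + 5*r + 6)/(r - 4)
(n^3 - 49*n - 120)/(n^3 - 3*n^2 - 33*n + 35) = (n^2 - 5*n - 24)/(n^2 - 8*n + 7)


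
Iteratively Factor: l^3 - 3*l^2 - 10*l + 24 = (l - 4)*(l^2 + l - 6) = (l - 4)*(l + 3)*(l - 2)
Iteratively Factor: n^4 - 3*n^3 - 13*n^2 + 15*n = (n - 5)*(n^3 + 2*n^2 - 3*n) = (n - 5)*(n - 1)*(n^2 + 3*n) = n*(n - 5)*(n - 1)*(n + 3)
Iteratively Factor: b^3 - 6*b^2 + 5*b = (b)*(b^2 - 6*b + 5) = b*(b - 5)*(b - 1)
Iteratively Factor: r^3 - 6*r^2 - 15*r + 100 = (r + 4)*(r^2 - 10*r + 25) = (r - 5)*(r + 4)*(r - 5)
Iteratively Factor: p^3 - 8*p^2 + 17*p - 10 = (p - 2)*(p^2 - 6*p + 5) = (p - 5)*(p - 2)*(p - 1)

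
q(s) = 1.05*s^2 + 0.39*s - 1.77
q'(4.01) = 8.81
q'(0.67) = 1.80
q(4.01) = 16.68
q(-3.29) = 8.31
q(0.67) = -1.04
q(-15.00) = 228.63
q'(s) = 2.1*s + 0.39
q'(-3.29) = -6.52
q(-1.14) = -0.85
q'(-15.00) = -31.11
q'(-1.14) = -2.00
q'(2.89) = 6.46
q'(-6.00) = -12.21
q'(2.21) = 5.03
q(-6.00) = 33.69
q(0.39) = -1.46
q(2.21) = 4.22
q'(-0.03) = 0.33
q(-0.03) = -1.78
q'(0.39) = 1.21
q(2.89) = 8.13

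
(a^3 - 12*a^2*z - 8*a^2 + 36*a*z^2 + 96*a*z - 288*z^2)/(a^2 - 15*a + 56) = (a^2 - 12*a*z + 36*z^2)/(a - 7)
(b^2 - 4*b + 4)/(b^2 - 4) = (b - 2)/(b + 2)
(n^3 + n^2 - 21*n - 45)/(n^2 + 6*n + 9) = n - 5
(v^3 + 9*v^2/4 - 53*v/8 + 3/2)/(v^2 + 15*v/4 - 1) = v - 3/2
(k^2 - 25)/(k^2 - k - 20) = (k + 5)/(k + 4)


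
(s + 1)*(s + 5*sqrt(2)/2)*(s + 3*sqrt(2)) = s^3 + s^2 + 11*sqrt(2)*s^2/2 + 11*sqrt(2)*s/2 + 15*s + 15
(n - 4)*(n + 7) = n^2 + 3*n - 28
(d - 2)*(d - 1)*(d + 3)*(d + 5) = d^4 + 5*d^3 - 7*d^2 - 29*d + 30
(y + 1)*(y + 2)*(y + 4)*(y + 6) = y^4 + 13*y^3 + 56*y^2 + 92*y + 48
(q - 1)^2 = q^2 - 2*q + 1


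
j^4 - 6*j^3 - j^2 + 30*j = j*(j - 5)*(j - 3)*(j + 2)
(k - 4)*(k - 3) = k^2 - 7*k + 12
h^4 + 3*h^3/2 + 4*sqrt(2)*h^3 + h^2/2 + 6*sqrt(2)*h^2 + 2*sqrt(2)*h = h*(h + 1/2)*(h + 1)*(h + 4*sqrt(2))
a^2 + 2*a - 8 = (a - 2)*(a + 4)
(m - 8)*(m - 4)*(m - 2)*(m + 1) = m^4 - 13*m^3 + 42*m^2 - 8*m - 64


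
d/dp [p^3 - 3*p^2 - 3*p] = 3*p^2 - 6*p - 3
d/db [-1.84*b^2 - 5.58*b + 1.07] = -3.68*b - 5.58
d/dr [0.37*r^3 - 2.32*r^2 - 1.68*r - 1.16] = 1.11*r^2 - 4.64*r - 1.68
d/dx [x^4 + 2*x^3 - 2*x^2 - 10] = 2*x*(2*x^2 + 3*x - 2)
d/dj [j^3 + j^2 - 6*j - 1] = 3*j^2 + 2*j - 6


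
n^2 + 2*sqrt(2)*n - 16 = (n - 2*sqrt(2))*(n + 4*sqrt(2))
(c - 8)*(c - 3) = c^2 - 11*c + 24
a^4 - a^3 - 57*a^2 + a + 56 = (a - 8)*(a - 1)*(a + 1)*(a + 7)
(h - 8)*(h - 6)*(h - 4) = h^3 - 18*h^2 + 104*h - 192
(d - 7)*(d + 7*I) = d^2 - 7*d + 7*I*d - 49*I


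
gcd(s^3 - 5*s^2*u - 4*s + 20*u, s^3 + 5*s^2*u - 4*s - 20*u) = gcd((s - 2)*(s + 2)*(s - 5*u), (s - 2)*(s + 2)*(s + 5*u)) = s^2 - 4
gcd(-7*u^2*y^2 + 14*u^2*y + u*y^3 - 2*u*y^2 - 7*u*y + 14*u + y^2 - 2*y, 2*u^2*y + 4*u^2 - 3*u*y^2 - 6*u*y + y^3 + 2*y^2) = 1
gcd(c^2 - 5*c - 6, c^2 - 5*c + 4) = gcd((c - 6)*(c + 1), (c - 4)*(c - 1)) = 1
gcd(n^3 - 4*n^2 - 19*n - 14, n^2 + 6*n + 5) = n + 1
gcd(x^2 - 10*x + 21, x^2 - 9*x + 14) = x - 7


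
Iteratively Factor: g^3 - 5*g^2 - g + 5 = (g + 1)*(g^2 - 6*g + 5) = (g - 5)*(g + 1)*(g - 1)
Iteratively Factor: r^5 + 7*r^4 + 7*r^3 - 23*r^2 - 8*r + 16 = (r - 1)*(r^4 + 8*r^3 + 15*r^2 - 8*r - 16) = (r - 1)^2*(r^3 + 9*r^2 + 24*r + 16) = (r - 1)^2*(r + 4)*(r^2 + 5*r + 4) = (r - 1)^2*(r + 1)*(r + 4)*(r + 4)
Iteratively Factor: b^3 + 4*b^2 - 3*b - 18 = (b + 3)*(b^2 + b - 6) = (b + 3)^2*(b - 2)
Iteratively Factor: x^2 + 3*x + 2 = (x + 1)*(x + 2)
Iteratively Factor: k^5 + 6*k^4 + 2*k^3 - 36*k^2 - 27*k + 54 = (k + 3)*(k^4 + 3*k^3 - 7*k^2 - 15*k + 18) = (k - 1)*(k + 3)*(k^3 + 4*k^2 - 3*k - 18) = (k - 2)*(k - 1)*(k + 3)*(k^2 + 6*k + 9) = (k - 2)*(k - 1)*(k + 3)^2*(k + 3)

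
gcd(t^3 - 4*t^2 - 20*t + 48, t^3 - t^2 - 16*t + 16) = t + 4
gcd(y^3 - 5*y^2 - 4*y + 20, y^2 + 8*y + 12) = y + 2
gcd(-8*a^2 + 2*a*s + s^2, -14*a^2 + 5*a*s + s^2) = -2*a + s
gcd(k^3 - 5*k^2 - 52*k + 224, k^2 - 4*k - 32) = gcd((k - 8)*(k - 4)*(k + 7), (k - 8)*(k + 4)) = k - 8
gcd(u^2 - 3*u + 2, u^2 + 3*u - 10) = u - 2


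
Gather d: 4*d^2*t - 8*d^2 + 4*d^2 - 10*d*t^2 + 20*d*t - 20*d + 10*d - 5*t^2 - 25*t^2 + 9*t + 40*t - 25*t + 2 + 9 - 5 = d^2*(4*t - 4) + d*(-10*t^2 + 20*t - 10) - 30*t^2 + 24*t + 6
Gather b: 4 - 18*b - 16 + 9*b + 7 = -9*b - 5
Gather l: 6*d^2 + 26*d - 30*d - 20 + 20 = 6*d^2 - 4*d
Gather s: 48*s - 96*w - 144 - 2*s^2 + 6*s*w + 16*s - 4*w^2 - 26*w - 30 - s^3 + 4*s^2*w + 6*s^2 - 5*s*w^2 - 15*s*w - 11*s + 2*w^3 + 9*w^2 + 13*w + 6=-s^3 + s^2*(4*w + 4) + s*(-5*w^2 - 9*w + 53) + 2*w^3 + 5*w^2 - 109*w - 168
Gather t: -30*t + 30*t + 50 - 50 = 0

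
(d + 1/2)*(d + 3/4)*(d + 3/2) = d^3 + 11*d^2/4 + 9*d/4 + 9/16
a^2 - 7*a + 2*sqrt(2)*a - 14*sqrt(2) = (a - 7)*(a + 2*sqrt(2))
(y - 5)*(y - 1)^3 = y^4 - 8*y^3 + 18*y^2 - 16*y + 5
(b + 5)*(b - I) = b^2 + 5*b - I*b - 5*I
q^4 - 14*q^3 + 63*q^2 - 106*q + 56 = (q - 7)*(q - 4)*(q - 2)*(q - 1)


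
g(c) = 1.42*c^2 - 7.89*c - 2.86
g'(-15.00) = -50.49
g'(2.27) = -1.44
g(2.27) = -13.45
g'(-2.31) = -14.45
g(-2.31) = 22.94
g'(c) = 2.84*c - 7.89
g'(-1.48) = -12.09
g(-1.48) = 11.93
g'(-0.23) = -8.54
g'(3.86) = 3.07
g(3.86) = -12.16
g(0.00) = -2.86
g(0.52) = -6.58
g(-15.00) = 434.99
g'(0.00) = -7.89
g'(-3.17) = -16.89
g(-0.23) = -0.97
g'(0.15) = -7.46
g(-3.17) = 36.42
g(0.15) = -4.01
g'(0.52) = -6.41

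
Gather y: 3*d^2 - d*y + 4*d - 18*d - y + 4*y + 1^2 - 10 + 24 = 3*d^2 - 14*d + y*(3 - d) + 15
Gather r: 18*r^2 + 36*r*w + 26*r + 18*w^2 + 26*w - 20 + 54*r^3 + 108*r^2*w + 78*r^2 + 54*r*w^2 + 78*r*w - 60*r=54*r^3 + r^2*(108*w + 96) + r*(54*w^2 + 114*w - 34) + 18*w^2 + 26*w - 20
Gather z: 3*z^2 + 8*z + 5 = 3*z^2 + 8*z + 5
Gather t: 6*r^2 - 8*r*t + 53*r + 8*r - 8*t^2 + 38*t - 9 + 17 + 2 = 6*r^2 + 61*r - 8*t^2 + t*(38 - 8*r) + 10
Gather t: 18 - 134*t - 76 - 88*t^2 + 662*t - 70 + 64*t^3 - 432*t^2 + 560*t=64*t^3 - 520*t^2 + 1088*t - 128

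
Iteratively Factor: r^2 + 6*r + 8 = (r + 2)*(r + 4)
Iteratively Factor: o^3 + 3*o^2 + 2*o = (o + 2)*(o^2 + o) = (o + 1)*(o + 2)*(o)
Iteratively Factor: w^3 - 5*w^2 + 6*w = (w)*(w^2 - 5*w + 6) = w*(w - 3)*(w - 2)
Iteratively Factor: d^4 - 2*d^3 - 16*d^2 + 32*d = (d)*(d^3 - 2*d^2 - 16*d + 32) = d*(d + 4)*(d^2 - 6*d + 8) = d*(d - 2)*(d + 4)*(d - 4)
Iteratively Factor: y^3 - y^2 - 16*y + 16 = (y + 4)*(y^2 - 5*y + 4) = (y - 4)*(y + 4)*(y - 1)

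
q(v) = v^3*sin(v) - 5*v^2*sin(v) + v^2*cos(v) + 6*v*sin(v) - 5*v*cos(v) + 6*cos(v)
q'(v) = v^3*cos(v) + 2*v^2*sin(v) - 5*v^2*cos(v) - 5*v*sin(v) + 8*v*cos(v) - 5*cos(v)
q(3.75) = -3.89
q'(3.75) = -11.45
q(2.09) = -0.11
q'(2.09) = -1.00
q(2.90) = 0.02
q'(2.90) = 0.03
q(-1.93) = 28.20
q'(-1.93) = 0.25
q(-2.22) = 25.64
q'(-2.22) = 18.58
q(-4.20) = -185.30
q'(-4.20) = 147.54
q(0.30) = 4.79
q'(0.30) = -3.28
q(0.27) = 4.89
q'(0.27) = -3.39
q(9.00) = 117.51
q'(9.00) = -308.03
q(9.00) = 117.51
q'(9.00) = -308.03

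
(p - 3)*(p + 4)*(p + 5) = p^3 + 6*p^2 - 7*p - 60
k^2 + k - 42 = (k - 6)*(k + 7)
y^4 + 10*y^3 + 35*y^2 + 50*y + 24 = (y + 1)*(y + 2)*(y + 3)*(y + 4)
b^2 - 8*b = b*(b - 8)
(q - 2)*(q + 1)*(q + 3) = q^3 + 2*q^2 - 5*q - 6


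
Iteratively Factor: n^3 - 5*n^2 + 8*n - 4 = (n - 2)*(n^2 - 3*n + 2) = (n - 2)^2*(n - 1)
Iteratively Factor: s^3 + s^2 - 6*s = (s + 3)*(s^2 - 2*s) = s*(s + 3)*(s - 2)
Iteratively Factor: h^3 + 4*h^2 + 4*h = (h + 2)*(h^2 + 2*h) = (h + 2)^2*(h)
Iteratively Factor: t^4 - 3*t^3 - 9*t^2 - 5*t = (t + 1)*(t^3 - 4*t^2 - 5*t) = (t - 5)*(t + 1)*(t^2 + t) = t*(t - 5)*(t + 1)*(t + 1)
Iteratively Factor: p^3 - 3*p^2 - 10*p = (p - 5)*(p^2 + 2*p) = p*(p - 5)*(p + 2)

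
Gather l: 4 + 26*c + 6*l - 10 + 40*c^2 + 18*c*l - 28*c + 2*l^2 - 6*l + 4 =40*c^2 + 18*c*l - 2*c + 2*l^2 - 2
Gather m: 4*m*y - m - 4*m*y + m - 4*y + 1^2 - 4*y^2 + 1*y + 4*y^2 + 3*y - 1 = 0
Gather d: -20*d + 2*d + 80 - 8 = 72 - 18*d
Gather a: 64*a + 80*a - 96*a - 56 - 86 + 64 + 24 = 48*a - 54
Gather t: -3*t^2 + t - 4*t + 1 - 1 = -3*t^2 - 3*t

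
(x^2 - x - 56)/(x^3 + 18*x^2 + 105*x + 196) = (x - 8)/(x^2 + 11*x + 28)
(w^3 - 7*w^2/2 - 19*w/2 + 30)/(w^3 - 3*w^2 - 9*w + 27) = (w^2 - 13*w/2 + 10)/(w^2 - 6*w + 9)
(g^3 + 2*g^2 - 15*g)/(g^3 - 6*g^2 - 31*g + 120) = g/(g - 8)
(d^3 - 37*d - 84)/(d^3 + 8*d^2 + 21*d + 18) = (d^2 - 3*d - 28)/(d^2 + 5*d + 6)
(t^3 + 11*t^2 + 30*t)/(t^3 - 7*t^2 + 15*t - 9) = t*(t^2 + 11*t + 30)/(t^3 - 7*t^2 + 15*t - 9)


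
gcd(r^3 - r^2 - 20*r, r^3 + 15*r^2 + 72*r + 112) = r + 4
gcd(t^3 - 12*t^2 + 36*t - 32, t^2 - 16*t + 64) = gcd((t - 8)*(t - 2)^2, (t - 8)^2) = t - 8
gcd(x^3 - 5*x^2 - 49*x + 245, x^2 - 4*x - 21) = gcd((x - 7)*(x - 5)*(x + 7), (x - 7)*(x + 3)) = x - 7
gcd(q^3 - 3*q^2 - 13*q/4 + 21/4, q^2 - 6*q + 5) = q - 1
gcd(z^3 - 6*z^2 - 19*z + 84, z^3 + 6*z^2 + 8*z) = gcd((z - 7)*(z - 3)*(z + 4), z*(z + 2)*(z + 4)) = z + 4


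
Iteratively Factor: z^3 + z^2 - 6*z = (z - 2)*(z^2 + 3*z) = (z - 2)*(z + 3)*(z)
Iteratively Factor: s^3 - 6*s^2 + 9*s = (s - 3)*(s^2 - 3*s) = (s - 3)^2*(s)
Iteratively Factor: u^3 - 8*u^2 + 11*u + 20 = (u - 5)*(u^2 - 3*u - 4) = (u - 5)*(u - 4)*(u + 1)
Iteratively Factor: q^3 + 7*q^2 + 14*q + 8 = (q + 4)*(q^2 + 3*q + 2) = (q + 1)*(q + 4)*(q + 2)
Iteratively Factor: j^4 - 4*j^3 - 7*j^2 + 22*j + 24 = (j - 4)*(j^3 - 7*j - 6) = (j - 4)*(j + 1)*(j^2 - j - 6) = (j - 4)*(j + 1)*(j + 2)*(j - 3)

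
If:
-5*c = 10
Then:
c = -2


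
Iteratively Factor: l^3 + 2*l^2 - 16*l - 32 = (l + 4)*(l^2 - 2*l - 8) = (l - 4)*(l + 4)*(l + 2)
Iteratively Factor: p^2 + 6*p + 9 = (p + 3)*(p + 3)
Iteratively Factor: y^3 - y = (y)*(y^2 - 1) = y*(y + 1)*(y - 1)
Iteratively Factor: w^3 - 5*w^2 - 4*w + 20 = (w - 5)*(w^2 - 4) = (w - 5)*(w - 2)*(w + 2)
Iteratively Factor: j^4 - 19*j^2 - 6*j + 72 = (j + 3)*(j^3 - 3*j^2 - 10*j + 24) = (j - 4)*(j + 3)*(j^2 + j - 6) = (j - 4)*(j - 2)*(j + 3)*(j + 3)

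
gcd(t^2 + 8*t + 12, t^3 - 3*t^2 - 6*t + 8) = t + 2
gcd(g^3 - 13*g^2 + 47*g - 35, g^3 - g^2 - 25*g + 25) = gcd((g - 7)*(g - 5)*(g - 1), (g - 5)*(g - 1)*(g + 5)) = g^2 - 6*g + 5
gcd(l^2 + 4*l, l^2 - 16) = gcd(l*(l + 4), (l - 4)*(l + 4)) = l + 4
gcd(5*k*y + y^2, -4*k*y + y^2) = y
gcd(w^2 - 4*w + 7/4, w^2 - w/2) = w - 1/2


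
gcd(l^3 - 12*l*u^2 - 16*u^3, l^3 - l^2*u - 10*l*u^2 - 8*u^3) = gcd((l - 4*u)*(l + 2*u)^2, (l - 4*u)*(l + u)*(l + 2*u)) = -l^2 + 2*l*u + 8*u^2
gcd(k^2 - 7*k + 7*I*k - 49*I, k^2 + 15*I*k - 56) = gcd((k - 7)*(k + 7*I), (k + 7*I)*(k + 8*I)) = k + 7*I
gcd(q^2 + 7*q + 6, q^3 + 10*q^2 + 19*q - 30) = q + 6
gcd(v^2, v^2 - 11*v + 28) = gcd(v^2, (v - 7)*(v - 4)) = 1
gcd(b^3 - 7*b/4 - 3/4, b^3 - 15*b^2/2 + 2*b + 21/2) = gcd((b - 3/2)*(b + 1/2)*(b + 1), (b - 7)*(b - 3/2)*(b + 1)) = b^2 - b/2 - 3/2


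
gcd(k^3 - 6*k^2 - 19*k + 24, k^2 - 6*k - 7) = 1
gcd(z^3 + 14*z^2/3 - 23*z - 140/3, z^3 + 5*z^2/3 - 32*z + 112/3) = z^2 + 3*z - 28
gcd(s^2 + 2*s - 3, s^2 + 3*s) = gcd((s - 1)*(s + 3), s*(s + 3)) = s + 3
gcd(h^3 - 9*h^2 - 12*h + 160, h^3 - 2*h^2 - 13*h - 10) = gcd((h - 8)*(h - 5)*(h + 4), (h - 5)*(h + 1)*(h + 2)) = h - 5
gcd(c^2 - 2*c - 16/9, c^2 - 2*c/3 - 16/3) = c - 8/3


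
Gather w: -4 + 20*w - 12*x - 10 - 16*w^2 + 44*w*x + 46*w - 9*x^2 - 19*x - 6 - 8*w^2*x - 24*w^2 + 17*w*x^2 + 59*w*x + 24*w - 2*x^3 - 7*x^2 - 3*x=w^2*(-8*x - 40) + w*(17*x^2 + 103*x + 90) - 2*x^3 - 16*x^2 - 34*x - 20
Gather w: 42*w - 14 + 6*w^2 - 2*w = 6*w^2 + 40*w - 14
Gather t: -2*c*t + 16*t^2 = -2*c*t + 16*t^2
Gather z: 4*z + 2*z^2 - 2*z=2*z^2 + 2*z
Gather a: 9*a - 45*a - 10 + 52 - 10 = 32 - 36*a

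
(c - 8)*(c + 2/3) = c^2 - 22*c/3 - 16/3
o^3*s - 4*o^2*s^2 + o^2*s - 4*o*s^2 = o*(o - 4*s)*(o*s + s)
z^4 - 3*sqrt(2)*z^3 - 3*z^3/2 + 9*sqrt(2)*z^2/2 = z^2*(z - 3/2)*(z - 3*sqrt(2))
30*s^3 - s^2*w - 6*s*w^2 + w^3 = (-5*s + w)*(-3*s + w)*(2*s + w)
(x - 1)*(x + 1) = x^2 - 1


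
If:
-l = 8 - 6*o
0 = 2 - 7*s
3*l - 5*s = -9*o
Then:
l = -148/63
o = 178/189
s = 2/7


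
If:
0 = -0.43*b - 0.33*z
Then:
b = -0.767441860465116*z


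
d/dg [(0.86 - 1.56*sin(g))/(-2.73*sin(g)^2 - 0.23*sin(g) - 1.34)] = (-4.2588*sin(g)^2 + 4.6956*sin(g) + 2.2882)*cos(g)/(7.4529*sin(g)^4 + 1.2558*sin(g)^3 + 7.3693*sin(g)^2 + 0.6164*sin(g) + 1.7956)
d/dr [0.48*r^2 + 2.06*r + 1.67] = 0.96*r + 2.06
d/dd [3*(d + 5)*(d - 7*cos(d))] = 3*d + 3*(d + 5)*(7*sin(d) + 1) - 21*cos(d)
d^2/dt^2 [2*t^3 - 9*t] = 12*t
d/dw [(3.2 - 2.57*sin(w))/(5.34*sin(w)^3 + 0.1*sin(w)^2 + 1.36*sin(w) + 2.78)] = (27.4476*sin(w)^3 - 51.007*sin(w)^2 - 0.64*sin(w) - 11.4966)*cos(w)/(28.5156*sin(w)^6 + 1.068*sin(w)^5 + 14.5348*sin(w)^4 + 29.9624*sin(w)^3 + 2.4056*sin(w)^2 + 7.5616*sin(w) + 7.7284)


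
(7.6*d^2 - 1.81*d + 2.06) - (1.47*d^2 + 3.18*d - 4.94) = 6.13*d^2 - 4.99*d + 7.0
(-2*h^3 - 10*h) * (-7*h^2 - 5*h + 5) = 14*h^5 + 10*h^4 + 60*h^3 + 50*h^2 - 50*h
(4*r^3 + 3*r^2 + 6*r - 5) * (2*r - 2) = 8*r^4 - 2*r^3 + 6*r^2 - 22*r + 10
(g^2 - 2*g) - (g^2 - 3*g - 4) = g + 4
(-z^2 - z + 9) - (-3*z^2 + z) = 2*z^2 - 2*z + 9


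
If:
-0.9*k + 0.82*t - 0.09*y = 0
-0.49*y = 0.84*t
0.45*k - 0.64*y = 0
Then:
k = 0.00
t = 0.00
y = 0.00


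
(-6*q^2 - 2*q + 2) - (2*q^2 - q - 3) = -8*q^2 - q + 5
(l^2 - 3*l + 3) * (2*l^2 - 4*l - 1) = 2*l^4 - 10*l^3 + 17*l^2 - 9*l - 3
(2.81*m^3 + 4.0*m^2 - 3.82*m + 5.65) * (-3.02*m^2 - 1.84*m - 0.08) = -8.4862*m^5 - 17.2504*m^4 + 3.9516*m^3 - 10.3542*m^2 - 10.0904*m - 0.452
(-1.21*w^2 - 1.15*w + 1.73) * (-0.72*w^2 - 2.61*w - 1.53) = 0.8712*w^4 + 3.9861*w^3 + 3.6072*w^2 - 2.7558*w - 2.6469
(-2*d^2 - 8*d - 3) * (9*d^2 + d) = -18*d^4 - 74*d^3 - 35*d^2 - 3*d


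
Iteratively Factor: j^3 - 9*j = (j + 3)*(j^2 - 3*j) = (j - 3)*(j + 3)*(j)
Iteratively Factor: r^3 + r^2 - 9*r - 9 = (r + 1)*(r^2 - 9) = (r + 1)*(r + 3)*(r - 3)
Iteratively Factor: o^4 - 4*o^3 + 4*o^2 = (o - 2)*(o^3 - 2*o^2) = o*(o - 2)*(o^2 - 2*o) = o^2*(o - 2)*(o - 2)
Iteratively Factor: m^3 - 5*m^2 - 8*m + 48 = (m - 4)*(m^2 - m - 12) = (m - 4)*(m + 3)*(m - 4)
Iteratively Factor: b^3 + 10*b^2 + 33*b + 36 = (b + 3)*(b^2 + 7*b + 12) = (b + 3)^2*(b + 4)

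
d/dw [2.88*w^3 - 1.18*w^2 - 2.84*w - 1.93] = 8.64*w^2 - 2.36*w - 2.84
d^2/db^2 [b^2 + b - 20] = 2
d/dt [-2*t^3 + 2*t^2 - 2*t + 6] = -6*t^2 + 4*t - 2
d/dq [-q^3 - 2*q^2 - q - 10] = -3*q^2 - 4*q - 1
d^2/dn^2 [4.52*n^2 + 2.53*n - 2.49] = 9.04000000000000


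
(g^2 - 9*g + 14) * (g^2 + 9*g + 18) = g^4 - 49*g^2 - 36*g + 252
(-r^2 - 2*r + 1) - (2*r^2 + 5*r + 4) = -3*r^2 - 7*r - 3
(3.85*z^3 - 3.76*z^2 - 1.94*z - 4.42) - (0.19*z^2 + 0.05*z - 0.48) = 3.85*z^3 - 3.95*z^2 - 1.99*z - 3.94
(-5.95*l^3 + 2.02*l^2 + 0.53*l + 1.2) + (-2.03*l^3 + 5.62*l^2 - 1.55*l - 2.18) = -7.98*l^3 + 7.64*l^2 - 1.02*l - 0.98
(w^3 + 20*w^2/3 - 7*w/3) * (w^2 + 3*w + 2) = w^5 + 29*w^4/3 + 59*w^3/3 + 19*w^2/3 - 14*w/3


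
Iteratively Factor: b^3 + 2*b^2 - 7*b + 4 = (b + 4)*(b^2 - 2*b + 1) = (b - 1)*(b + 4)*(b - 1)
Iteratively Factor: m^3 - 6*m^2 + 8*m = (m - 2)*(m^2 - 4*m) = m*(m - 2)*(m - 4)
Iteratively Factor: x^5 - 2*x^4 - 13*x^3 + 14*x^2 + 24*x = (x + 3)*(x^4 - 5*x^3 + 2*x^2 + 8*x) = x*(x + 3)*(x^3 - 5*x^2 + 2*x + 8) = x*(x + 1)*(x + 3)*(x^2 - 6*x + 8) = x*(x - 4)*(x + 1)*(x + 3)*(x - 2)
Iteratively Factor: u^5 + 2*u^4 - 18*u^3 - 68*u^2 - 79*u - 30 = (u + 2)*(u^4 - 18*u^2 - 32*u - 15) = (u - 5)*(u + 2)*(u^3 + 5*u^2 + 7*u + 3) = (u - 5)*(u + 2)*(u + 3)*(u^2 + 2*u + 1) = (u - 5)*(u + 1)*(u + 2)*(u + 3)*(u + 1)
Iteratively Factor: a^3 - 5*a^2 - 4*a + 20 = (a - 5)*(a^2 - 4) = (a - 5)*(a + 2)*(a - 2)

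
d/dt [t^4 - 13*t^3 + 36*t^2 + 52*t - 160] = 4*t^3 - 39*t^2 + 72*t + 52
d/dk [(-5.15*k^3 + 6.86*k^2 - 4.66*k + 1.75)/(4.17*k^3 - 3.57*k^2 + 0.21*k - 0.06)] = (-10.2207*k^4 + 36.7014*k^3 - 36.1611*k^2 + 11.6718*k - 0.0879)/(17.3889*k^6 - 29.7738*k^5 + 14.4963*k^4 - 1.9998*k^3 + 0.4725*k^2 - 0.0252*k + 0.0036)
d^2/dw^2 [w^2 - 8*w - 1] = 2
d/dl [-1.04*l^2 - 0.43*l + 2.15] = -2.08*l - 0.43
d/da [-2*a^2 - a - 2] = -4*a - 1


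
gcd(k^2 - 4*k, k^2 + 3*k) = k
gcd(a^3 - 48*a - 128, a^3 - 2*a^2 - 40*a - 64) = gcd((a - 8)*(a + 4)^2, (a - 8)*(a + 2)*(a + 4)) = a^2 - 4*a - 32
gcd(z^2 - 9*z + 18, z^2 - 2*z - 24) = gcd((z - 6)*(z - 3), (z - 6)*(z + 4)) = z - 6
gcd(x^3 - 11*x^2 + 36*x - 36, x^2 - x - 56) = 1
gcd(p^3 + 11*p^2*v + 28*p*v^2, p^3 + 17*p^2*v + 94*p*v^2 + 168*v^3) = p^2 + 11*p*v + 28*v^2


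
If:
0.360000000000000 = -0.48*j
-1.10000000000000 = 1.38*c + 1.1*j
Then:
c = -0.20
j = -0.75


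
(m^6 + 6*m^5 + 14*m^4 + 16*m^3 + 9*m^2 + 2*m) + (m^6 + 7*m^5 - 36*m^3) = 2*m^6 + 13*m^5 + 14*m^4 - 20*m^3 + 9*m^2 + 2*m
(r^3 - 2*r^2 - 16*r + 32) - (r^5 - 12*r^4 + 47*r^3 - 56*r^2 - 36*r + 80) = -r^5 + 12*r^4 - 46*r^3 + 54*r^2 + 20*r - 48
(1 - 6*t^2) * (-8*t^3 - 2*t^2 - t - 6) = 48*t^5 + 12*t^4 - 2*t^3 + 34*t^2 - t - 6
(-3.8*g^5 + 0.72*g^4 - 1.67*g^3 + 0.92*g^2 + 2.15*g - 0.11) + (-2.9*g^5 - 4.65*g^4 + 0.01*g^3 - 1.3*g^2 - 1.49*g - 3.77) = -6.7*g^5 - 3.93*g^4 - 1.66*g^3 - 0.38*g^2 + 0.66*g - 3.88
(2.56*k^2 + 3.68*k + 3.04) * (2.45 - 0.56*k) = -1.4336*k^3 + 4.2112*k^2 + 7.3136*k + 7.448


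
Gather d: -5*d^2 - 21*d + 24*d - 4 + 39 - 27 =-5*d^2 + 3*d + 8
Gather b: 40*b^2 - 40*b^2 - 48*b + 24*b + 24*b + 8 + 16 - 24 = 0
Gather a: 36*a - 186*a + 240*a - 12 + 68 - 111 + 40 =90*a - 15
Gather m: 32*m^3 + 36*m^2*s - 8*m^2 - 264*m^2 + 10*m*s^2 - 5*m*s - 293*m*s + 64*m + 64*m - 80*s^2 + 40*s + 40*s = 32*m^3 + m^2*(36*s - 272) + m*(10*s^2 - 298*s + 128) - 80*s^2 + 80*s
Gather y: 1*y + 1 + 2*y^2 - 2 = 2*y^2 + y - 1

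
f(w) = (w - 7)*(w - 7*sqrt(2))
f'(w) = 2*w - 7*sqrt(2) - 7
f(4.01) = 17.61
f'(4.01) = -8.88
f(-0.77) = 82.90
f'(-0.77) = -18.44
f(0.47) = 61.57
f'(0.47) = -15.96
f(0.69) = 58.11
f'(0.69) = -15.52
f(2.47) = 33.66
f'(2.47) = -11.96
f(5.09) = 9.19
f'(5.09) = -6.72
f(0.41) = 62.54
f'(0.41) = -16.08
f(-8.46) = 283.84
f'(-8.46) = -33.82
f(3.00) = 27.60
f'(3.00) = -10.90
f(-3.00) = 128.99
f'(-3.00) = -22.90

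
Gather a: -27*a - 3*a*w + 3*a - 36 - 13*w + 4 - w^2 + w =a*(-3*w - 24) - w^2 - 12*w - 32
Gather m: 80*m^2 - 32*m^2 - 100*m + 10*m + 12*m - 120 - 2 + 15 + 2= 48*m^2 - 78*m - 105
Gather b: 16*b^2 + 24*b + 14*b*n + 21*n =16*b^2 + b*(14*n + 24) + 21*n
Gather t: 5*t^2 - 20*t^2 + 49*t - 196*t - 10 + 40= -15*t^2 - 147*t + 30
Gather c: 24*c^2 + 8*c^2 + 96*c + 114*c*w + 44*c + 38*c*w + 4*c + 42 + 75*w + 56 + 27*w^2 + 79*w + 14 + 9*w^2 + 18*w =32*c^2 + c*(152*w + 144) + 36*w^2 + 172*w + 112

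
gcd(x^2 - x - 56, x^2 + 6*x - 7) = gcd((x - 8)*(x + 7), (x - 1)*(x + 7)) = x + 7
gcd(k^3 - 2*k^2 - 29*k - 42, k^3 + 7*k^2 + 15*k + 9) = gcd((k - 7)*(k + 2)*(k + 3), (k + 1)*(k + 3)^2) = k + 3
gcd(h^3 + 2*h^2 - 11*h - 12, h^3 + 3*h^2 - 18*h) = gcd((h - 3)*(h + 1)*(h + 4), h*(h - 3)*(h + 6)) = h - 3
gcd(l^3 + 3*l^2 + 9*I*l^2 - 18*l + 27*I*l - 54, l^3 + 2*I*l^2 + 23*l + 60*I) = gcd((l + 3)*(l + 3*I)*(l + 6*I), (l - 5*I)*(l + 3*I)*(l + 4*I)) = l + 3*I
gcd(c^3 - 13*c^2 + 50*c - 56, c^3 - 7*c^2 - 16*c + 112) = c^2 - 11*c + 28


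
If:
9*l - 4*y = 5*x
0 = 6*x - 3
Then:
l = 4*y/9 + 5/18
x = 1/2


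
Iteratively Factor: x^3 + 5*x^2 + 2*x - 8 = (x + 2)*(x^2 + 3*x - 4) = (x + 2)*(x + 4)*(x - 1)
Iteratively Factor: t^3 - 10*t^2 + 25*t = (t - 5)*(t^2 - 5*t) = (t - 5)^2*(t)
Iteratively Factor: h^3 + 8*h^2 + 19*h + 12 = (h + 4)*(h^2 + 4*h + 3) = (h + 3)*(h + 4)*(h + 1)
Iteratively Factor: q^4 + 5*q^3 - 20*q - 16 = (q + 2)*(q^3 + 3*q^2 - 6*q - 8) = (q - 2)*(q + 2)*(q^2 + 5*q + 4) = (q - 2)*(q + 2)*(q + 4)*(q + 1)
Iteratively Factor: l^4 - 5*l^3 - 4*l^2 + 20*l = (l + 2)*(l^3 - 7*l^2 + 10*l) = (l - 2)*(l + 2)*(l^2 - 5*l) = (l - 5)*(l - 2)*(l + 2)*(l)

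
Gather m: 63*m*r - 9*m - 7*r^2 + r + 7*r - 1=m*(63*r - 9) - 7*r^2 + 8*r - 1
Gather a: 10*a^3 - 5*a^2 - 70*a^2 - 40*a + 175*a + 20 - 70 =10*a^3 - 75*a^2 + 135*a - 50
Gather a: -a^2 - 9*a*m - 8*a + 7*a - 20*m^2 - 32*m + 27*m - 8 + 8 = -a^2 + a*(-9*m - 1) - 20*m^2 - 5*m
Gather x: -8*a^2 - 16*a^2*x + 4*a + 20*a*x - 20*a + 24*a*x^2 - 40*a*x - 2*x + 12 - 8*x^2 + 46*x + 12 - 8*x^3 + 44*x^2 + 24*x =-8*a^2 - 16*a - 8*x^3 + x^2*(24*a + 36) + x*(-16*a^2 - 20*a + 68) + 24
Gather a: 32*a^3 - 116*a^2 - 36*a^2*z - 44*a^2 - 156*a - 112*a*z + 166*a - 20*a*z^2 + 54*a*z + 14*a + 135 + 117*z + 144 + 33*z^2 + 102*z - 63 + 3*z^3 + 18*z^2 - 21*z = 32*a^3 + a^2*(-36*z - 160) + a*(-20*z^2 - 58*z + 24) + 3*z^3 + 51*z^2 + 198*z + 216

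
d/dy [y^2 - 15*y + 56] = 2*y - 15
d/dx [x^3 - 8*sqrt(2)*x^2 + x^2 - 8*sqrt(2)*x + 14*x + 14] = 3*x^2 - 16*sqrt(2)*x + 2*x - 8*sqrt(2) + 14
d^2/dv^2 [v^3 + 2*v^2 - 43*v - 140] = 6*v + 4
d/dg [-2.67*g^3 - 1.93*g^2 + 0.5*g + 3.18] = -8.01*g^2 - 3.86*g + 0.5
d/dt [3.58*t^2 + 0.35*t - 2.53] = 7.16*t + 0.35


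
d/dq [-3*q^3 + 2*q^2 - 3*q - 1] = -9*q^2 + 4*q - 3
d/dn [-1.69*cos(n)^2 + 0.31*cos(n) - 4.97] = (3.38*cos(n) - 0.31)*sin(n)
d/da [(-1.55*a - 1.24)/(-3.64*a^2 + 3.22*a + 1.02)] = (-5.642*a^2 - 9.0272*a + 2.4118)/(13.2496*a^4 - 23.4416*a^3 + 2.9428*a^2 + 6.5688*a + 1.0404)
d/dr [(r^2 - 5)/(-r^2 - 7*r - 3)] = (-7*r^2 - 16*r - 35)/(r^4 + 14*r^3 + 55*r^2 + 42*r + 9)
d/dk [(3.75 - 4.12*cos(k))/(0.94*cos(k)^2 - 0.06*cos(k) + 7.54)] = (-3.8728*cos(k)^2 + 7.05*cos(k) + 30.8398)*sin(k)/(0.8836*cos(k)^4 - 0.1128*cos(k)^3 + 14.1788*cos(k)^2 - 0.9048*cos(k) + 56.8516)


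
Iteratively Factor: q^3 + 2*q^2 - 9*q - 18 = (q - 3)*(q^2 + 5*q + 6) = (q - 3)*(q + 3)*(q + 2)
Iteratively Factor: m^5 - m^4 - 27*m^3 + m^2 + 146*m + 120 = (m + 2)*(m^4 - 3*m^3 - 21*m^2 + 43*m + 60) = (m + 1)*(m + 2)*(m^3 - 4*m^2 - 17*m + 60) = (m + 1)*(m + 2)*(m + 4)*(m^2 - 8*m + 15) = (m - 3)*(m + 1)*(m + 2)*(m + 4)*(m - 5)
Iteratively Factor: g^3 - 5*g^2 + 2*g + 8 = (g + 1)*(g^2 - 6*g + 8) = (g - 2)*(g + 1)*(g - 4)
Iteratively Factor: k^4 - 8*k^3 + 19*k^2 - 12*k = (k - 4)*(k^3 - 4*k^2 + 3*k) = k*(k - 4)*(k^2 - 4*k + 3) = k*(k - 4)*(k - 1)*(k - 3)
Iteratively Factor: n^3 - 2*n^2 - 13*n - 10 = (n - 5)*(n^2 + 3*n + 2) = (n - 5)*(n + 1)*(n + 2)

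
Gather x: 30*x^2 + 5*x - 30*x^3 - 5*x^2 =-30*x^3 + 25*x^2 + 5*x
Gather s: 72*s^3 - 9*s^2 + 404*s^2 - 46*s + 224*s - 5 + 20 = 72*s^3 + 395*s^2 + 178*s + 15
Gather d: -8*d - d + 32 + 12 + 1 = 45 - 9*d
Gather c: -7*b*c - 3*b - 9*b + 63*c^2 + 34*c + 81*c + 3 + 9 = -12*b + 63*c^2 + c*(115 - 7*b) + 12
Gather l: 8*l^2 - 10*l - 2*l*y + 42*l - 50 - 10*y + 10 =8*l^2 + l*(32 - 2*y) - 10*y - 40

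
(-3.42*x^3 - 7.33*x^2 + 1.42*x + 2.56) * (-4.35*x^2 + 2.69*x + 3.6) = 14.877*x^5 + 22.6857*x^4 - 38.2067*x^3 - 33.7042*x^2 + 11.9984*x + 9.216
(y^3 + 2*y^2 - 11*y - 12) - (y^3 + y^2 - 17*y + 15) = y^2 + 6*y - 27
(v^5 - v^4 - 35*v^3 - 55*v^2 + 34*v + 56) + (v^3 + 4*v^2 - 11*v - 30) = v^5 - v^4 - 34*v^3 - 51*v^2 + 23*v + 26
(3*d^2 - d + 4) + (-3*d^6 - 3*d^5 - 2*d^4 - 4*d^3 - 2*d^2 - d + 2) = -3*d^6 - 3*d^5 - 2*d^4 - 4*d^3 + d^2 - 2*d + 6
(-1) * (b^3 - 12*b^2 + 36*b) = -b^3 + 12*b^2 - 36*b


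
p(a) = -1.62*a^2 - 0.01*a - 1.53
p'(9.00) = -29.17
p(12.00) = -234.93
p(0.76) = -2.47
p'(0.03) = -0.11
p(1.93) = -7.58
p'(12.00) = -38.89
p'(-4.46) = 14.44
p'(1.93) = -6.26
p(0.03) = -1.53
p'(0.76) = -2.47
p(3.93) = -26.59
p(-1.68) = -6.09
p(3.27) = -18.89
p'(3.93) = -12.74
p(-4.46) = -33.71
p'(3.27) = -10.60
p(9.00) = -132.84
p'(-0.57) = 1.84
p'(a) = -3.24*a - 0.01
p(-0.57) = -2.05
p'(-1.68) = 5.43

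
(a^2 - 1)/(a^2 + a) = (a - 1)/a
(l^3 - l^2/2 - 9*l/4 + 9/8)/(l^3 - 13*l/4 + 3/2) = (l + 3/2)/(l + 2)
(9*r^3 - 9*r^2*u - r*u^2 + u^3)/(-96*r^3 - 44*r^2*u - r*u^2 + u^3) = (-3*r^2 + 4*r*u - u^2)/(32*r^2 + 4*r*u - u^2)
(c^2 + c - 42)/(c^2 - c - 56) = (c - 6)/(c - 8)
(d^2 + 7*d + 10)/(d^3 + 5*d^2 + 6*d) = (d + 5)/(d*(d + 3))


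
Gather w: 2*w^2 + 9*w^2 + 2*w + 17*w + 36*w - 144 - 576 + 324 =11*w^2 + 55*w - 396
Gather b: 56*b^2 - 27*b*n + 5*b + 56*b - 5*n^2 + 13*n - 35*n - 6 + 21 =56*b^2 + b*(61 - 27*n) - 5*n^2 - 22*n + 15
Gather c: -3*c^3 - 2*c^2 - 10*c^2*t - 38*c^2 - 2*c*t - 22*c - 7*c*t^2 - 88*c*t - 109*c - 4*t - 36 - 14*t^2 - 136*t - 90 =-3*c^3 + c^2*(-10*t - 40) + c*(-7*t^2 - 90*t - 131) - 14*t^2 - 140*t - 126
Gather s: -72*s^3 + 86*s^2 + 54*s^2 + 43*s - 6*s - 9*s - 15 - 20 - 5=-72*s^3 + 140*s^2 + 28*s - 40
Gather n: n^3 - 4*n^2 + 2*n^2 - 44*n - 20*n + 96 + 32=n^3 - 2*n^2 - 64*n + 128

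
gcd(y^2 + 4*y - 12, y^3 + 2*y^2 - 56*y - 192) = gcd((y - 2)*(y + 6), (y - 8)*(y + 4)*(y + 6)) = y + 6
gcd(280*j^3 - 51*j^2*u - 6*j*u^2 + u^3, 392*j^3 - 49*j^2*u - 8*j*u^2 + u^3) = -56*j^2 - j*u + u^2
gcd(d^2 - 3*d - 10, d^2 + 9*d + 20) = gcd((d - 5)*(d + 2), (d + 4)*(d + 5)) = 1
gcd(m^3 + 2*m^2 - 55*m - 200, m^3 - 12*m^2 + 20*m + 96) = m - 8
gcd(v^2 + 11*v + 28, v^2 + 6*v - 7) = v + 7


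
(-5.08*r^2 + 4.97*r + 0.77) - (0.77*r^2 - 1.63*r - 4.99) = -5.85*r^2 + 6.6*r + 5.76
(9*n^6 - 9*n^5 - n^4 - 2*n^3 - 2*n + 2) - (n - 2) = 9*n^6 - 9*n^5 - n^4 - 2*n^3 - 3*n + 4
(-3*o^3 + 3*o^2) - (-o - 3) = -3*o^3 + 3*o^2 + o + 3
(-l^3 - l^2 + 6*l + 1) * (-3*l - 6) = 3*l^4 + 9*l^3 - 12*l^2 - 39*l - 6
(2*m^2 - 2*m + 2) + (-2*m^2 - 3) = -2*m - 1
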